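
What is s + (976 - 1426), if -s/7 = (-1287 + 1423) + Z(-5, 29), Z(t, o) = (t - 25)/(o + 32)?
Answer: -85312/61 ≈ -1398.6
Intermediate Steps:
Z(t, o) = (-25 + t)/(32 + o)
s = -57862/61 (s = -7*((-1287 + 1423) + (-25 - 5)/(32 + 29)) = -7*(136 - 30/61) = -7*8266/61 = -57862/61 ≈ -948.56)
s + (976 - 1426) = -57862/61 + (976 - 1426) = -57862/61 - 450 = -85312/61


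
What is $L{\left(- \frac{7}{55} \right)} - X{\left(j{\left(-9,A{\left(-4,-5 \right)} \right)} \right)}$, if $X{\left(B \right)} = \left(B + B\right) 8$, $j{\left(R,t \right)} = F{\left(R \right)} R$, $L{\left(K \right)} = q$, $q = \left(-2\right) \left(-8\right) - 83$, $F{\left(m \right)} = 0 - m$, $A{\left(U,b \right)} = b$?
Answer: $1229$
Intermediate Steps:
$F{\left(m \right)} = - m$
$q = -67$ ($q = 16 - 83 = -67$)
$L{\left(K \right)} = -67$
$j{\left(R,t \right)} = - R^{2}$ ($j{\left(R,t \right)} = - R R = - R^{2}$)
$X{\left(B \right)} = 16 B$ ($X{\left(B \right)} = 2 B 8 = 16 B$)
$L{\left(- \frac{7}{55} \right)} - X{\left(j{\left(-9,A{\left(-4,-5 \right)} \right)} \right)} = -67 - 16 \left(- \left(-9\right)^{2}\right) = -67 - 16 \left(\left(-1\right) 81\right) = -67 - 16 \left(-81\right) = -67 - -1296 = -67 + 1296 = 1229$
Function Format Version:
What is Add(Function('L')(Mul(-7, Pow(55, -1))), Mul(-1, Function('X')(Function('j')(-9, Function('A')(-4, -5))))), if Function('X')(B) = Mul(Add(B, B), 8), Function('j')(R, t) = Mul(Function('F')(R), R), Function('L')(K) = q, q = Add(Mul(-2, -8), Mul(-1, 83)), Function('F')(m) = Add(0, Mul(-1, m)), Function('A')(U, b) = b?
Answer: 1229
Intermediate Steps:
Function('F')(m) = Mul(-1, m)
q = -67 (q = Add(16, -83) = -67)
Function('L')(K) = -67
Function('j')(R, t) = Mul(-1, Pow(R, 2)) (Function('j')(R, t) = Mul(Mul(-1, R), R) = Mul(-1, Pow(R, 2)))
Function('X')(B) = Mul(16, B) (Function('X')(B) = Mul(Mul(2, B), 8) = Mul(16, B))
Add(Function('L')(Mul(-7, Pow(55, -1))), Mul(-1, Function('X')(Function('j')(-9, Function('A')(-4, -5))))) = Add(-67, Mul(-1, Mul(16, Mul(-1, Pow(-9, 2))))) = Add(-67, Mul(-1, Mul(16, Mul(-1, 81)))) = Add(-67, Mul(-1, Mul(16, -81))) = Add(-67, Mul(-1, -1296)) = Add(-67, 1296) = 1229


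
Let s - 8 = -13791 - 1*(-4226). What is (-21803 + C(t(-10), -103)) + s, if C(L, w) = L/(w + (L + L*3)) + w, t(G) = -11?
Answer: -4625050/147 ≈ -31463.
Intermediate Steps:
s = -9557 (s = 8 + (-13791 - 1*(-4226)) = 8 + (-13791 + 4226) = 8 - 9565 = -9557)
C(L, w) = w + L/(w + 4*L) (C(L, w) = L/(w + (L + 3*L)) + w = L/(w + 4*L) + w = w + L/(w + 4*L))
(-21803 + C(t(-10), -103)) + s = (-21803 + (-11 + (-103)² + 4*(-11)*(-103))/(-103 + 4*(-11))) - 9557 = (-21803 + (-11 + 10609 + 4532)/(-103 - 44)) - 9557 = (-21803 + 15130/(-147)) - 9557 = (-21803 - 1/147*15130) - 9557 = (-21803 - 15130/147) - 9557 = -3220171/147 - 9557 = -4625050/147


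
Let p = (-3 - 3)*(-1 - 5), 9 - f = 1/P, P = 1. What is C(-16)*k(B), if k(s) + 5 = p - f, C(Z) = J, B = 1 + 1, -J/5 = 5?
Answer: -575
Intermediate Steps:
J = -25 (J = -5*5 = -25)
B = 2
f = 8 (f = 9 - 1/1 = 9 - 1*1 = 9 - 1 = 8)
p = 36 (p = -6*(-6) = 36)
C(Z) = -25
k(s) = 23 (k(s) = -5 + (36 - 1*8) = -5 + (36 - 8) = -5 + 28 = 23)
C(-16)*k(B) = -25*23 = -575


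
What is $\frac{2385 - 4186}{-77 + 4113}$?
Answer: $- \frac{1801}{4036} \approx -0.44623$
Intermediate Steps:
$\frac{2385 - 4186}{-77 + 4113} = - \frac{1801}{4036}$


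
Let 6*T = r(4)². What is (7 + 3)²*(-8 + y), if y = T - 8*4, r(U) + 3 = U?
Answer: -11950/3 ≈ -3983.3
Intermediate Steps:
r(U) = -3 + U
T = ⅙ (T = (-3 + 4)²/6 = (⅙)*1² = (⅙)*1 = ⅙ ≈ 0.16667)
y = -191/6 (y = ⅙ - 8*4 = ⅙ - 32 = -191/6 ≈ -31.833)
(7 + 3)²*(-8 + y) = (7 + 3)²*(-8 - 191/6) = 10²*(-239/6) = 100*(-239/6) = -11950/3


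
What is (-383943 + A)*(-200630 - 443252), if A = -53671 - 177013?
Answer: 395747262014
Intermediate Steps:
A = -230684
(-383943 + A)*(-200630 - 443252) = (-383943 - 230684)*(-200630 - 443252) = -614627*(-643882) = 395747262014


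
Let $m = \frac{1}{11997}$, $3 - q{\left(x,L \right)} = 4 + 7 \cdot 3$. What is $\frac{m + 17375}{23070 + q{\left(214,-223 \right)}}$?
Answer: $\frac{52111969}{69126714} \approx 0.75386$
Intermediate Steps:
$q{\left(x,L \right)} = -22$ ($q{\left(x,L \right)} = 3 - \left(4 + 7 \cdot 3\right) = 3 - \left(4 + 21\right) = 3 - 25 = -22$)
$m = \frac{1}{11997} \approx 8.3354 \cdot 10^{-5}$
$\frac{m + 17375}{23070 + q{\left(214,-223 \right)}} = \frac{\frac{1}{11997} + 17375}{23070 - 22} = \frac{208447876}{11997 \cdot 23048} = \frac{208447876}{11997} \cdot \frac{1}{23048} = \frac{52111969}{69126714}$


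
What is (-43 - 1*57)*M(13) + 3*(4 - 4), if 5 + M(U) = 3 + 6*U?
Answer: -7600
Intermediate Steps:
M(U) = -2 + 6*U (M(U) = -5 + (3 + 6*U) = -2 + 6*U)
(-43 - 1*57)*M(13) + 3*(4 - 4) = (-43 - 1*57)*(-2 + 6*13) + 3*(4 - 4) = (-43 - 57)*(-2 + 78) + 3*0 = -100*76 + 0 = -7600 + 0 = -7600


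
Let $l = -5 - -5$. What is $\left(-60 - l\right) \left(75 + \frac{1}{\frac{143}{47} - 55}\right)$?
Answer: $- \frac{1831030}{407} \approx -4498.8$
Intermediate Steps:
$l = 0$ ($l = -5 + 5 = 0$)
$\left(-60 - l\right) \left(75 + \frac{1}{\frac{143}{47} - 55}\right) = \left(-60 - 0\right) \left(75 + \frac{1}{\frac{143}{47} - 55}\right) = \left(-60 + 0\right) \left(75 + \frac{1}{143 \cdot \frac{1}{47} - 55}\right) = - 60 \left(75 + \frac{1}{\frac{143}{47} - 55}\right) = - 60 \left(75 + \frac{1}{- \frac{2442}{47}}\right) = - 60 \left(75 - \frac{47}{2442}\right) = \left(-60\right) \frac{183103}{2442} = - \frac{1831030}{407}$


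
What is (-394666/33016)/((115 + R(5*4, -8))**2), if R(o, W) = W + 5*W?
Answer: -197333/74104412 ≈ -0.0026629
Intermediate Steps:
R(o, W) = 6*W
(-394666/33016)/((115 + R(5*4, -8))**2) = (-394666/33016)/((115 + 6*(-8))**2) = (-394666*1/33016)/((115 - 48)**2) = -197333/(16508*(67**2)) = -197333/16508/4489 = -197333/16508*1/4489 = -197333/74104412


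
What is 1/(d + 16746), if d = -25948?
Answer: -1/9202 ≈ -0.00010867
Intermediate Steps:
1/(d + 16746) = 1/(-25948 + 16746) = 1/(-9202) = -1/9202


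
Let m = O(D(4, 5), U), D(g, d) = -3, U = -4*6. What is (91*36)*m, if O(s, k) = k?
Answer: -78624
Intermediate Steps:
U = -24
m = -24
(91*36)*m = (91*36)*(-24) = 3276*(-24) = -78624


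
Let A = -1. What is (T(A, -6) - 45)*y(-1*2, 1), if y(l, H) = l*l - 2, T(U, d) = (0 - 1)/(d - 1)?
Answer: -628/7 ≈ -89.714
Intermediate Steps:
T(U, d) = -1/(-1 + d)
y(l, H) = -2 + l² (y(l, H) = l² - 2 = -2 + l²)
(T(A, -6) - 45)*y(-1*2, 1) = (-1/(-1 - 6) - 45)*(-2 + (-1*2)²) = (-1/(-7) - 45)*(-2 + (-2)²) = (-1*(-⅐) - 45)*(-2 + 4) = (⅐ - 45)*2 = -314/7*2 = -628/7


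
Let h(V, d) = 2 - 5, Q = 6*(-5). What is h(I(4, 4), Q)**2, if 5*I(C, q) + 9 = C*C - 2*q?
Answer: 9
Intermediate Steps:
I(C, q) = -9/5 - 2*q/5 + C**2/5 (I(C, q) = -9/5 + (C*C - 2*q)/5 = -9/5 + (C**2 - 2*q)/5 = -9/5 + (-2*q/5 + C**2/5) = -9/5 - 2*q/5 + C**2/5)
Q = -30
h(V, d) = -3
h(I(4, 4), Q)**2 = (-3)**2 = 9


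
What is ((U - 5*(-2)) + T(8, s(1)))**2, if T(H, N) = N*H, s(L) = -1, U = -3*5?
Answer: 169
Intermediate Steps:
U = -15
T(H, N) = H*N
((U - 5*(-2)) + T(8, s(1)))**2 = ((-15 - 5*(-2)) + 8*(-1))**2 = ((-15 + 10) - 8)**2 = (-5 - 8)**2 = (-13)**2 = 169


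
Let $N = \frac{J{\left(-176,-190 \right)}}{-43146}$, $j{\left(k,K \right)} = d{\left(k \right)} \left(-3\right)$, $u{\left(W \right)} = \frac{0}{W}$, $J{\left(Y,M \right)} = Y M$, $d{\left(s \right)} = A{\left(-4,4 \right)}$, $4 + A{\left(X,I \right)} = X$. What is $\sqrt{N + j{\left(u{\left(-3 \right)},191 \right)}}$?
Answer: $\frac{2 \sqrt{300243426}}{7191} \approx 4.8192$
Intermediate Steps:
$A{\left(X,I \right)} = -4 + X$
$d{\left(s \right)} = -8$ ($d{\left(s \right)} = -4 - 4 = -8$)
$J{\left(Y,M \right)} = M Y$
$u{\left(W \right)} = 0$
$j{\left(k,K \right)} = 24$ ($j{\left(k,K \right)} = \left(-8\right) \left(-3\right) = 24$)
$N = - \frac{16720}{21573}$ ($N = \frac{\left(-190\right) \left(-176\right)}{-43146} = 33440 \left(- \frac{1}{43146}\right) = - \frac{16720}{21573} \approx -0.77504$)
$\sqrt{N + j{\left(u{\left(-3 \right)},191 \right)}} = \sqrt{- \frac{16720}{21573} + 24} = \sqrt{\frac{501032}{21573}} = \frac{2 \sqrt{300243426}}{7191}$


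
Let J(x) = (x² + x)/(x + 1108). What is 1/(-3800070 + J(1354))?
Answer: -1231/4676968835 ≈ -2.6320e-7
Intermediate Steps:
J(x) = (x + x²)/(1108 + x)
1/(-3800070 + J(1354)) = 1/(-3800070 + 1354*(1 + 1354)/(1108 + 1354)) = 1/(-3800070 + 1354*1355/2462) = 1/(-3800070 + 1354*(1/2462)*1355) = 1/(-3800070 + 917335/1231) = 1/(-4676968835/1231) = -1231/4676968835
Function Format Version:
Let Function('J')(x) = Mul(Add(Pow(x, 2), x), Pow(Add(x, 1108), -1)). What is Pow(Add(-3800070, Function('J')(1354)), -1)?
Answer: Rational(-1231, 4676968835) ≈ -2.6320e-7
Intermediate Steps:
Function('J')(x) = Mul(Pow(Add(1108, x), -1), Add(x, Pow(x, 2))) (Function('J')(x) = Mul(Add(x, Pow(x, 2)), Pow(Add(1108, x), -1)) = Mul(Pow(Add(1108, x), -1), Add(x, Pow(x, 2))))
Pow(Add(-3800070, Function('J')(1354)), -1) = Pow(Add(-3800070, Mul(1354, Pow(Add(1108, 1354), -1), Add(1, 1354))), -1) = Pow(Add(-3800070, Mul(1354, Pow(2462, -1), 1355)), -1) = Pow(Add(-3800070, Mul(1354, Rational(1, 2462), 1355)), -1) = Pow(Add(-3800070, Rational(917335, 1231)), -1) = Pow(Rational(-4676968835, 1231), -1) = Rational(-1231, 4676968835)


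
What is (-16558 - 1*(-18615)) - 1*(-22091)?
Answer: 24148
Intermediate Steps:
(-16558 - 1*(-18615)) - 1*(-22091) = (-16558 + 18615) + 22091 = 2057 + 22091 = 24148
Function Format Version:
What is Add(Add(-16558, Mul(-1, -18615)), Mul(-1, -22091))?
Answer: 24148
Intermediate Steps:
Add(Add(-16558, Mul(-1, -18615)), Mul(-1, -22091)) = Add(Add(-16558, 18615), 22091) = Add(2057, 22091) = 24148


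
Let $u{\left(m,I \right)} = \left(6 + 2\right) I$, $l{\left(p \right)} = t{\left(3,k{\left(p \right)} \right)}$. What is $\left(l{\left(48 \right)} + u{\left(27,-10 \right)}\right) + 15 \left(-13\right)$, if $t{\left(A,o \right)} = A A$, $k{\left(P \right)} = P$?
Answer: $-266$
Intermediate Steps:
$t{\left(A,o \right)} = A^{2}$
$l{\left(p \right)} = 9$ ($l{\left(p \right)} = 3^{2} = 9$)
$u{\left(m,I \right)} = 8 I$
$\left(l{\left(48 \right)} + u{\left(27,-10 \right)}\right) + 15 \left(-13\right) = \left(9 + 8 \left(-10\right)\right) + 15 \left(-13\right) = \left(9 - 80\right) - 195 = -71 - 195 = -266$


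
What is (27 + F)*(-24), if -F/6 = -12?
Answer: -2376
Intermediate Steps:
F = 72 (F = -6*(-12) = 72)
(27 + F)*(-24) = (27 + 72)*(-24) = 99*(-24) = -2376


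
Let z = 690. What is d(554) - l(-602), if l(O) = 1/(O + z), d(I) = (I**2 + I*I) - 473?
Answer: 53975591/88 ≈ 6.1336e+5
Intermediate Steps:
d(I) = -473 + 2*I**2 (d(I) = (I**2 + I**2) - 473 = 2*I**2 - 473 = -473 + 2*I**2)
l(O) = 1/(690 + O) (l(O) = 1/(O + 690) = 1/(690 + O))
d(554) - l(-602) = (-473 + 2*554**2) - 1/(690 - 602) = (-473 + 2*306916) - 1/88 = (-473 + 613832) - 1*1/88 = 613359 - 1/88 = 53975591/88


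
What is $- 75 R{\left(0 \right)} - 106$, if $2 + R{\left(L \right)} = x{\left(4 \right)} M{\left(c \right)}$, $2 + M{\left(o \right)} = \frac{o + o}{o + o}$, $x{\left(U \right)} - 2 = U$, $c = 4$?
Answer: $494$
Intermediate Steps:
$x{\left(U \right)} = 2 + U$
$M{\left(o \right)} = -1$ ($M{\left(o \right)} = -2 + \frac{o + o}{o + o} = -2 + \frac{2 o}{2 o} = -2 + 2 o \frac{1}{2 o} = -2 + 1 = -1$)
$R{\left(L \right)} = -8$ ($R{\left(L \right)} = -2 + \left(2 + 4\right) \left(-1\right) = -2 + 6 \left(-1\right) = -2 - 6 = -8$)
$- 75 R{\left(0 \right)} - 106 = \left(-75\right) \left(-8\right) - 106 = 600 - 106 = 494$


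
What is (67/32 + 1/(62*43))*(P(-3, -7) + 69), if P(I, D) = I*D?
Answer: 4019715/21328 ≈ 188.47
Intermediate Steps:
P(I, D) = D*I
(67/32 + 1/(62*43))*(P(-3, -7) + 69) = (67/32 + 1/(62*43))*(-7*(-3) + 69) = (67*(1/32) + (1/62)*(1/43))*(21 + 69) = (67/32 + 1/2666)*90 = (89327/42656)*90 = 4019715/21328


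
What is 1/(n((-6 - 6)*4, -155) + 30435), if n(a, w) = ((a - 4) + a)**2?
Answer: 1/40435 ≈ 2.4731e-5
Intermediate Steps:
n(a, w) = (-4 + 2*a)**2 (n(a, w) = ((-4 + a) + a)**2 = (-4 + 2*a)**2)
1/(n((-6 - 6)*4, -155) + 30435) = 1/(4*(-2 + (-6 - 6)*4)**2 + 30435) = 1/(4*(-2 - 12*4)**2 + 30435) = 1/(4*(-2 - 48)**2 + 30435) = 1/(4*(-50)**2 + 30435) = 1/(4*2500 + 30435) = 1/(10000 + 30435) = 1/40435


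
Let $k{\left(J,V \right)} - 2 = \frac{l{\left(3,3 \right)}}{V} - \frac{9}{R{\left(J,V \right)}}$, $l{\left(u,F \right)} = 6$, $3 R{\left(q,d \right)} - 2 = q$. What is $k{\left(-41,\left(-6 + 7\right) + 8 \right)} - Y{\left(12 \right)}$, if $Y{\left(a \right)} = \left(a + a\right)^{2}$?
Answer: $- \frac{22333}{39} \approx -572.64$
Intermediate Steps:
$Y{\left(a \right)} = 4 a^{2}$ ($Y{\left(a \right)} = \left(2 a\right)^{2} = 4 a^{2}$)
$R{\left(q,d \right)} = \frac{2}{3} + \frac{q}{3}$
$k{\left(J,V \right)} = 2 - \frac{9}{\frac{2}{3} + \frac{J}{3}} + \frac{6}{V}$ ($k{\left(J,V \right)} = 2 - \left(- \frac{6}{V} + \frac{9}{\frac{2}{3} + \frac{J}{3}}\right) = 2 - \frac{9}{\frac{2}{3} + \frac{J}{3}} + \frac{6}{V}$)
$k{\left(-41,\left(-6 + 7\right) + 8 \right)} - Y{\left(12 \right)} = \frac{12 - 23 \left(\left(-6 + 7\right) + 8\right) + 6 \left(-41\right) + 2 \left(-41\right) \left(\left(-6 + 7\right) + 8\right)}{\left(\left(-6 + 7\right) + 8\right) \left(2 - 41\right)} - 4 \cdot 12^{2} = \frac{12 - 23 \left(1 + 8\right) - 246 + 2 \left(-41\right) \left(1 + 8\right)}{\left(1 + 8\right) \left(-39\right)} - 4 \cdot 144 = \frac{1}{9} \left(- \frac{1}{39}\right) \left(12 - 207 - 246 + 2 \left(-41\right) 9\right) - 576 = \frac{1}{9} \left(- \frac{1}{39}\right) \left(12 - 207 - 246 - 738\right) - 576 = \frac{1}{9} \left(- \frac{1}{39}\right) \left(-1179\right) - 576 = \frac{131}{39} - 576 = - \frac{22333}{39}$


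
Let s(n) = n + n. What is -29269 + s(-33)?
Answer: -29335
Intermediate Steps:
s(n) = 2*n
-29269 + s(-33) = -29269 + 2*(-33) = -29269 - 66 = -29335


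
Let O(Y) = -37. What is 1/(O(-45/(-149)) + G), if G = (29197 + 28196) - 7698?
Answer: 1/49658 ≈ 2.0138e-5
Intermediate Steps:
G = 49695 (G = 57393 - 7698 = 49695)
1/(O(-45/(-149)) + G) = 1/(-37 + 49695) = 1/49658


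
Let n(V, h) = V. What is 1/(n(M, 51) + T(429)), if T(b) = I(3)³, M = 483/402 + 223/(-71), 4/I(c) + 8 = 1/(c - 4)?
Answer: -6935706/14059675 ≈ -0.49330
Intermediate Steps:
I(c) = 4/(-8 + 1/(-4 + c)) (I(c) = 4/(-8 + 1/(c - 4)) = 4/(-8 + 1/(-4 + c)))
M = -18451/9514 (M = 483*(1/402) + 223*(-1/71) = 161/134 - 223/71 = -18451/9514 ≈ -1.9394)
T(b) = -64/729 (T(b) = (4*(4 - 1*3)/(-33 + 8*3))³ = (4*(4 - 3)/(-33 + 24))³ = (4*1/(-9))³ = (4*(-⅑)*1)³ = (-4/9)³ = -64/729)
1/(n(M, 51) + T(429)) = 1/(-18451/9514 - 64/729) = 1/(-14059675/6935706) = -6935706/14059675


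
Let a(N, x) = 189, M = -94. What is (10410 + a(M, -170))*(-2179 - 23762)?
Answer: -274948659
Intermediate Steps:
(10410 + a(M, -170))*(-2179 - 23762) = (10410 + 189)*(-2179 - 23762) = 10599*(-25941) = -274948659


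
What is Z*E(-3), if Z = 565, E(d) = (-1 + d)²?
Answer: 9040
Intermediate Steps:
Z*E(-3) = 565*(-1 - 3)² = 565*(-4)² = 565*16 = 9040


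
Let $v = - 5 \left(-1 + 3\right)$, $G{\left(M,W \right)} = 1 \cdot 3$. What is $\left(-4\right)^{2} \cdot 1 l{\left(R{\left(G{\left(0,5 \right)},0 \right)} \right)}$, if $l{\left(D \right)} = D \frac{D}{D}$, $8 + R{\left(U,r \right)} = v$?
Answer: $-288$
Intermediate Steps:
$G{\left(M,W \right)} = 3$
$v = -10$ ($v = \left(-5\right) 2 = -10$)
$R{\left(U,r \right)} = -18$ ($R{\left(U,r \right)} = -8 - 10 = -18$)
$l{\left(D \right)} = D$ ($l{\left(D \right)} = D 1 = D$)
$\left(-4\right)^{2} \cdot 1 l{\left(R{\left(G{\left(0,5 \right)},0 \right)} \right)} = \left(-4\right)^{2} \cdot 1 \left(-18\right) = 16 \cdot 1 \left(-18\right) = 16 \left(-18\right) = -288$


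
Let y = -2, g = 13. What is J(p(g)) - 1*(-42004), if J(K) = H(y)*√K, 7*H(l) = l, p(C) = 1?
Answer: 294026/7 ≈ 42004.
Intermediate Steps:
H(l) = l/7
J(K) = -2*√K/7 (J(K) = ((⅐)*(-2))*√K = -2*√K/7)
J(p(g)) - 1*(-42004) = -2*√1/7 - 1*(-42004) = -2/7*1 + 42004 = -2/7 + 42004 = 294026/7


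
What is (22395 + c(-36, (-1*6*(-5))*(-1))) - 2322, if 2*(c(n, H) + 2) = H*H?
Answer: 20521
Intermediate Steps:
c(n, H) = -2 + H²/2 (c(n, H) = -2 + (H*H)/2 = -2 + H²/2)
(22395 + c(-36, (-1*6*(-5))*(-1))) - 2322 = (22395 + (-2 + ((-1*6*(-5))*(-1))²/2)) - 2322 = (22395 + (-2 + (-6*(-5)*(-1))²/2)) - 2322 = (22395 + (-2 + (30*(-1))²/2)) - 2322 = (22395 + (-2 + (½)*(-30)²)) - 2322 = (22395 + (-2 + (½)*900)) - 2322 = (22395 + (-2 + 450)) - 2322 = (22395 + 448) - 2322 = 22843 - 2322 = 20521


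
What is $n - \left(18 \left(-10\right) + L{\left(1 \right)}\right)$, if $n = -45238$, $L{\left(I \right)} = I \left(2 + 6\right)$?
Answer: $-45066$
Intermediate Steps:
$L{\left(I \right)} = 8 I$ ($L{\left(I \right)} = I 8 = 8 I$)
$n - \left(18 \left(-10\right) + L{\left(1 \right)}\right) = -45238 - \left(18 \left(-10\right) + 8 \cdot 1\right) = -45238 - \left(-180 + 8\right) = -45238 - -172 = -45238 + 172 = -45066$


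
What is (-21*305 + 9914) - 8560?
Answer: -5051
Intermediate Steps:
(-21*305 + 9914) - 8560 = (-6405 + 9914) - 8560 = 3509 - 8560 = -5051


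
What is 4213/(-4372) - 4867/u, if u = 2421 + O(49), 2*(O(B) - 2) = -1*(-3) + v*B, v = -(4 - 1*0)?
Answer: -62160137/20342916 ≈ -3.0556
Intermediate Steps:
v = -4 (v = -(4 + 0) = -1*4 = -4)
O(B) = 7/2 - 2*B (O(B) = 2 + (-1*(-3) - 4*B)/2 = 2 + (3 - 4*B)/2 = 2 + (3/2 - 2*B) = 7/2 - 2*B)
u = 4653/2 (u = 2421 + (7/2 - 2*49) = 2421 + (7/2 - 98) = 2421 - 189/2 = 4653/2 ≈ 2326.5)
4213/(-4372) - 4867/u = 4213/(-4372) - 4867/4653/2 = 4213*(-1/4372) - 4867*2/4653 = -4213/4372 - 9734/4653 = -62160137/20342916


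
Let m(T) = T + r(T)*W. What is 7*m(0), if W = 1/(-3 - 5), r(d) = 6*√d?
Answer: 0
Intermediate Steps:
W = -⅛ (W = 1/(-8) = -⅛ ≈ -0.12500)
m(T) = T - 3*√T/4 (m(T) = T + (6*√T)*(-⅛) = T - 3*√T/4)
7*m(0) = 7*(0 - 3*√0/4) = 7*(0 - ¾*0) = 7*(0 + 0) = 7*0 = 0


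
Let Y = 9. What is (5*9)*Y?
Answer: 405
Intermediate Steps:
(5*9)*Y = (5*9)*9 = 45*9 = 405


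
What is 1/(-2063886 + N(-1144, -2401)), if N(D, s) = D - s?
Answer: -1/2062629 ≈ -4.8482e-7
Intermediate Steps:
1/(-2063886 + N(-1144, -2401)) = 1/(-2063886 + (-1144 - 1*(-2401))) = 1/(-2063886 + (-1144 + 2401)) = 1/(-2063886 + 1257) = 1/(-2062629) = -1/2062629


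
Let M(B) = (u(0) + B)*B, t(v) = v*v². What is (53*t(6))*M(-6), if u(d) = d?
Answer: 412128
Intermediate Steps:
t(v) = v³
M(B) = B² (M(B) = (0 + B)*B = B*B = B²)
(53*t(6))*M(-6) = (53*6³)*(-6)² = (53*216)*36 = 11448*36 = 412128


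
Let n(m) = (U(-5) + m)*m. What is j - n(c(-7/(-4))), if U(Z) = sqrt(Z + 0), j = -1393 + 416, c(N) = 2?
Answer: -981 - 2*I*sqrt(5) ≈ -981.0 - 4.4721*I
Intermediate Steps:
j = -977
U(Z) = sqrt(Z)
n(m) = m*(m + I*sqrt(5)) (n(m) = (sqrt(-5) + m)*m = (I*sqrt(5) + m)*m = (m + I*sqrt(5))*m = m*(m + I*sqrt(5)))
j - n(c(-7/(-4))) = -977 - 2*(2 + I*sqrt(5)) = -977 - (4 + 2*I*sqrt(5)) = -977 + (-4 - 2*I*sqrt(5)) = -981 - 2*I*sqrt(5)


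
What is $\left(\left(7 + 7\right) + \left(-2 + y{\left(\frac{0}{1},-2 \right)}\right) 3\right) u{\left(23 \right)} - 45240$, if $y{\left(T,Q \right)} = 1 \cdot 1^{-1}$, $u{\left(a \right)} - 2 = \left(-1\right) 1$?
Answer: $-45229$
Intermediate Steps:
$u{\left(a \right)} = 1$ ($u{\left(a \right)} = 2 - 1 = 1$)
$y{\left(T,Q \right)} = 1$ ($y{\left(T,Q \right)} = 1 \cdot 1 = 1$)
$\left(\left(7 + 7\right) + \left(-2 + y{\left(\frac{0}{1},-2 \right)}\right) 3\right) u{\left(23 \right)} - 45240 = \left(\left(7 + 7\right) + \left(-2 + 1\right) 3\right) 1 - 45240 = \left(14 - 3\right) 1 - 45240 = 11 \cdot 1 - 45240 = 11 - 45240 = -45229$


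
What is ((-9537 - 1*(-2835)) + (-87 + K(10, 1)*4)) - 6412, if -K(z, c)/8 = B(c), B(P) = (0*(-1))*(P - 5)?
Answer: -13201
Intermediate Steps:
B(P) = 0 (B(P) = 0*(-5 + P) = 0)
K(z, c) = 0 (K(z, c) = -8*0 = 0)
((-9537 - 1*(-2835)) + (-87 + K(10, 1)*4)) - 6412 = ((-9537 - 1*(-2835)) + (-87 + 0*4)) - 6412 = ((-9537 + 2835) + (-87 + 0)) - 6412 = (-6702 - 87) - 6412 = -6789 - 6412 = -13201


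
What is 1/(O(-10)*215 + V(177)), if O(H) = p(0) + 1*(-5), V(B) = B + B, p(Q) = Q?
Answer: -1/721 ≈ -0.0013870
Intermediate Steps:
V(B) = 2*B
O(H) = -5 (O(H) = 0 + 1*(-5) = 0 - 5 = -5)
1/(O(-10)*215 + V(177)) = 1/(-5*215 + 2*177) = 1/(-1075 + 354) = 1/(-721) = -1/721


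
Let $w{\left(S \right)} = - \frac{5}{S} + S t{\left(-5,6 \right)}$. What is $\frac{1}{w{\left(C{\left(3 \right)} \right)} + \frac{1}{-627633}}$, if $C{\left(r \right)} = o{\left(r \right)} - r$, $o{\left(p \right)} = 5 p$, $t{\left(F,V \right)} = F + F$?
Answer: $- \frac{2510532}{302309899} \approx -0.0083045$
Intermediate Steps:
$t{\left(F,V \right)} = 2 F$
$C{\left(r \right)} = 4 r$ ($C{\left(r \right)} = 5 r - r = 4 r$)
$w{\left(S \right)} = - 10 S - \frac{5}{S}$ ($w{\left(S \right)} = - \frac{5}{S} + S 2 \left(-5\right) = - \frac{5}{S} + S \left(-10\right) = - \frac{5}{S} - 10 S = - 10 S - \frac{5}{S}$)
$\frac{1}{w{\left(C{\left(3 \right)} \right)} + \frac{1}{-627633}} = \frac{1}{\left(- 10 \cdot 4 \cdot 3 - \frac{5}{4 \cdot 3}\right) + \frac{1}{-627633}} = \frac{1}{\left(\left(-10\right) 12 - \frac{5}{12}\right) - \frac{1}{627633}} = \frac{1}{\left(-120 - \frac{5}{12}\right) - \frac{1}{627633}} = \frac{1}{- \frac{1445}{12} - \frac{1}{627633}} = \frac{1}{- \frac{302309899}{2510532}} = - \frac{2510532}{302309899}$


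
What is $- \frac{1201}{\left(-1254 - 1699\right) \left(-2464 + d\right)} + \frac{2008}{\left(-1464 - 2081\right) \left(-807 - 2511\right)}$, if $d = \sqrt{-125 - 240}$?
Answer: $\frac{199147707604}{35148948170429205} - \frac{1201 i \sqrt{365}}{17929614933} \approx 5.6658 \cdot 10^{-6} - 1.2797 \cdot 10^{-6} i$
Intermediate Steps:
$d = i \sqrt{365}$ ($d = \sqrt{-125 - 240} = \sqrt{-365} = i \sqrt{365} \approx 19.105 i$)
$- \frac{1201}{\left(-1254 - 1699\right) \left(-2464 + d\right)} + \frac{2008}{\left(-1464 - 2081\right) \left(-807 - 2511\right)} = - \frac{1201}{\left(-1254 - 1699\right) \left(-2464 + i \sqrt{365}\right)} + \frac{2008}{\left(-1464 - 2081\right) \left(-807 - 2511\right)} = - \frac{1201}{\left(-2953\right) \left(-2464 + i \sqrt{365}\right)} + \frac{2008}{\left(-3545\right) \left(-3318\right)} = - \frac{1201}{7276192 - 2953 i \sqrt{365}} + \frac{2008}{11762310} = - \frac{1201}{7276192 - 2953 i \sqrt{365}} + 2008 \cdot \frac{1}{11762310} = - \frac{1201}{7276192 - 2953 i \sqrt{365}} + \frac{1004}{5881155} = \frac{1004}{5881155} - \frac{1201}{7276192 - 2953 i \sqrt{365}}$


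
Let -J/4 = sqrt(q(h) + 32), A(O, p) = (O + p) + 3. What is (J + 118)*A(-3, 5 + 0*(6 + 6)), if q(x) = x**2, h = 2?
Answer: 470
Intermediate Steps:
A(O, p) = 3 + O + p
J = -24 (J = -4*sqrt(2**2 + 32) = -4*sqrt(4 + 32) = -4*sqrt(36) = -4*6 = -24)
(J + 118)*A(-3, 5 + 0*(6 + 6)) = (-24 + 118)*(3 - 3 + (5 + 0*(6 + 6))) = 94*(3 - 3 + (5 + 0*12)) = 94*(3 - 3 + (5 + 0)) = 94*(3 - 3 + 5) = 94*5 = 470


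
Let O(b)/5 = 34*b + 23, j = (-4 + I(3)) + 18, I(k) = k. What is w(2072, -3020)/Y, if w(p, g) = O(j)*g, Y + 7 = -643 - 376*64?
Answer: 4537550/12357 ≈ 367.20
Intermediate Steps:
j = 17 (j = (-4 + 3) + 18 = -1 + 18 = 17)
O(b) = 115 + 170*b (O(b) = 5*(34*b + 23) = 5*(23 + 34*b) = 115 + 170*b)
Y = -24714 (Y = -7 + (-643 - 376*64) = -7 + (-643 - 24064) = -7 - 24707 = -24714)
w(p, g) = 3005*g (w(p, g) = (115 + 170*17)*g = (115 + 2890)*g = 3005*g)
w(2072, -3020)/Y = (3005*(-3020))/(-24714) = -9075100*(-1/24714) = 4537550/12357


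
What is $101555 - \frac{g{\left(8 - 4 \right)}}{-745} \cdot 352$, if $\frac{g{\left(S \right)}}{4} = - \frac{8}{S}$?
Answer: $\frac{75655659}{745} \approx 1.0155 \cdot 10^{5}$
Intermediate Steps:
$g{\left(S \right)} = - \frac{32}{S}$ ($g{\left(S \right)} = 4 \left(- \frac{8}{S}\right) = - \frac{32}{S}$)
$101555 - \frac{g{\left(8 - 4 \right)}}{-745} \cdot 352 = 101555 - \frac{\left(-32\right) \frac{1}{8 - 4}}{-745} \cdot 352 = 101555 - - \frac{32}{4} \left(- \frac{1}{745}\right) 352 = 101555 - \left(-32\right) \frac{1}{4} \left(- \frac{1}{745}\right) 352 = 101555 - \left(-8\right) \left(- \frac{1}{745}\right) 352 = 101555 - \frac{8}{745} \cdot 352 = 101555 - \frac{2816}{745} = \frac{75655659}{745}$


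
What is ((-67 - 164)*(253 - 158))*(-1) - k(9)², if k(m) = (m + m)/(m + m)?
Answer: 21944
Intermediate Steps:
k(m) = 1 (k(m) = (2*m)/((2*m)) = (2*m)*(1/(2*m)) = 1)
((-67 - 164)*(253 - 158))*(-1) - k(9)² = ((-67 - 164)*(253 - 158))*(-1) - 1*1² = -231*95*(-1) - 1*1 = -21945*(-1) - 1 = 21945 - 1 = 21944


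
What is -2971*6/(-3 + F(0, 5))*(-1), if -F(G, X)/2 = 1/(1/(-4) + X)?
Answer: -338694/65 ≈ -5210.7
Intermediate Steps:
F(G, X) = -2/(-¼ + X) (F(G, X) = -2/(1/(-4) + X) = -2/(-¼ + X))
-2971*6/(-3 + F(0, 5))*(-1) = -2971*6/(-3 - 8/(-1 + 4*5))*(-1) = -2971*6/(-3 - 8/(-1 + 20))*(-1) = -2971*6/(-3 - 8/19)*(-1) = -2971*6/(-65/19)*(-1) = -2971*(-19/65*6)*(-1) = -(-338694)*(-1)/65 = -2971*114/65 = -338694/65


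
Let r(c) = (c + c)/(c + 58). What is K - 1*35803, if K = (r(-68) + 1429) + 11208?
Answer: -115762/5 ≈ -23152.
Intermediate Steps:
r(c) = 2*c/(58 + c) (r(c) = (2*c)/(58 + c) = 2*c/(58 + c))
K = 63253/5 (K = (2*(-68)/(58 - 68) + 1429) + 11208 = (2*(-68)/(-10) + 1429) + 11208 = (2*(-68)*(-⅒) + 1429) + 11208 = (68/5 + 1429) + 11208 = 7213/5 + 11208 = 63253/5 ≈ 12651.)
K - 1*35803 = 63253/5 - 1*35803 = 63253/5 - 35803 = -115762/5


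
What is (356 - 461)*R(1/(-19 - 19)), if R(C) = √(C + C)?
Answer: -105*I*√19/19 ≈ -24.089*I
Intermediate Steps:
R(C) = √2*√C (R(C) = √(2*C) = √2*√C)
(356 - 461)*R(1/(-19 - 19)) = (356 - 461)*(√2*√(1/(-19 - 19))) = -105*√2*√(1/(-38)) = -105*√2*√(-1/38) = -105*√2*I*√38/38 = -105*I*√19/19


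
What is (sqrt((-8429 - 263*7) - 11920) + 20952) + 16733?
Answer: 37685 + I*sqrt(22190) ≈ 37685.0 + 148.96*I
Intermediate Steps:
(sqrt((-8429 - 263*7) - 11920) + 20952) + 16733 = (sqrt((-8429 - 1*1841) - 11920) + 20952) + 16733 = (sqrt((-8429 - 1841) - 11920) + 20952) + 16733 = (sqrt(-10270 - 11920) + 20952) + 16733 = (sqrt(-22190) + 20952) + 16733 = (I*sqrt(22190) + 20952) + 16733 = (20952 + I*sqrt(22190)) + 16733 = 37685 + I*sqrt(22190)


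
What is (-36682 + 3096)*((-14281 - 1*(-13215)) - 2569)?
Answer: 122085110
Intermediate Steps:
(-36682 + 3096)*((-14281 - 1*(-13215)) - 2569) = -33586*((-14281 + 13215) - 2569) = -33586*(-1066 - 2569) = -33586*(-3635) = 122085110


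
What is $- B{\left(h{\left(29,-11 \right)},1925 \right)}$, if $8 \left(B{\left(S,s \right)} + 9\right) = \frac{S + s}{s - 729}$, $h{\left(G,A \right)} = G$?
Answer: $\frac{42079}{4784} \approx 8.7958$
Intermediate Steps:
$B{\left(S,s \right)} = -9 + \frac{S + s}{8 \left(-729 + s\right)}$ ($B{\left(S,s \right)} = -9 + \frac{\left(S + s\right) \frac{1}{s - 729}}{8} = -9 + \frac{\left(S + s\right) \frac{1}{-729 + s}}{8} = -9 + \frac{\frac{1}{-729 + s} \left(S + s\right)}{8} = -9 + \frac{S + s}{8 \left(-729 + s\right)}$)
$- B{\left(h{\left(29,-11 \right)},1925 \right)} = - \frac{52488 + 29 - 136675}{8 \left(-729 + 1925\right)} = - \frac{52488 + 29 - 136675}{8 \cdot 1196} = - \frac{-84158}{8 \cdot 1196} = \left(-1\right) \left(- \frac{42079}{4784}\right) = \frac{42079}{4784}$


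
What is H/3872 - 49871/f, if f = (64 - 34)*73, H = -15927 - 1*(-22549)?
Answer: -4059053/192720 ≈ -21.062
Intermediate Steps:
H = 6622 (H = -15927 + 22549 = 6622)
f = 2190 (f = 30*73 = 2190)
H/3872 - 49871/f = 6622/3872 - 49871/2190 = 6622*(1/3872) - 49871*1/2190 = 301/176 - 49871/2190 = -4059053/192720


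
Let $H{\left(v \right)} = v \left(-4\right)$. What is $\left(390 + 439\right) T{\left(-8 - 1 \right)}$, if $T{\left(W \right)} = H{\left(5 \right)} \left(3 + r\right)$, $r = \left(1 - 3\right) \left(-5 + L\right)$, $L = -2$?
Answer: $-281860$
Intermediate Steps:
$r = 14$ ($r = \left(1 - 3\right) \left(-5 - 2\right) = \left(-2\right) \left(-7\right) = 14$)
$H{\left(v \right)} = - 4 v$
$T{\left(W \right)} = -340$ ($T{\left(W \right)} = \left(-4\right) 5 \left(3 + 14\right) = \left(-20\right) 17 = -340$)
$\left(390 + 439\right) T{\left(-8 - 1 \right)} = \left(390 + 439\right) \left(-340\right) = 829 \left(-340\right) = -281860$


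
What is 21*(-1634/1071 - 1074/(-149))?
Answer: 906788/7599 ≈ 119.33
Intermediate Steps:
21*(-1634/1071 - 1074/(-149)) = 21*(-1634*1/1071 - 1074*(-1/149)) = 21*(-1634/1071 + 1074/149) = 21*(906788/159579) = 906788/7599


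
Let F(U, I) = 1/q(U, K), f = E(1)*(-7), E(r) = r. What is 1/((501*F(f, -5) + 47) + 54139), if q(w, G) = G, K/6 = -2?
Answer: 4/216577 ≈ 1.8469e-5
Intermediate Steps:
K = -12 (K = 6*(-2) = -12)
f = -7 (f = 1*(-7) = -7)
F(U, I) = -1/12 (F(U, I) = 1/(-12) = -1/12)
1/((501*F(f, -5) + 47) + 54139) = 1/((501*(-1/12) + 47) + 54139) = 1/((-167/4 + 47) + 54139) = 1/(21/4 + 54139) = 1/(216577/4) = 4/216577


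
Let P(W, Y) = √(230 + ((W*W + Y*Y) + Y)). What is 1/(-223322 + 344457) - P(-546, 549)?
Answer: 1/121135 - 2*√150074 ≈ -774.79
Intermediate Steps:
P(W, Y) = √(230 + Y + W² + Y²) (P(W, Y) = √(230 + ((W² + Y²) + Y)) = √(230 + (Y + W² + Y²)) = √(230 + Y + W² + Y²))
1/(-223322 + 344457) - P(-546, 549) = 1/(-223322 + 344457) - √(230 + 549 + (-546)² + 549²) = 1/121135 - √(230 + 549 + 298116 + 301401) = 1/121135 - √600296 = 1/121135 - 2*√150074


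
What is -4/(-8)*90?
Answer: 45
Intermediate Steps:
-4/(-8)*90 = -4*(-⅛)*90 = (½)*90 = 45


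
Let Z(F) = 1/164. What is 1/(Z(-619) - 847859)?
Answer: -164/139048875 ≈ -1.1794e-6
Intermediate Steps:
Z(F) = 1/164
1/(Z(-619) - 847859) = 1/(1/164 - 847859) = 1/(-139048875/164) = -164/139048875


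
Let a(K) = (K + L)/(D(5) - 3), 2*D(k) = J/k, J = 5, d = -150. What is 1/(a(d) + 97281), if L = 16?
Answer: 5/486673 ≈ 1.0274e-5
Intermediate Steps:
D(k) = 5/(2*k) (D(k) = (5/k)/2 = 5/(2*k))
a(K) = -32/5 - 2*K/5 (a(K) = (K + 16)/((5/2)/5 - 3) = (16 + K)/((5/2)*(⅕) - 3) = (16 + K)/(½ - 3) = (16 + K)/(-5/2) = (16 + K)*(-⅖) = -32/5 - 2*K/5)
1/(a(d) + 97281) = 1/((-32/5 - ⅖*(-150)) + 97281) = 1/((-32/5 + 60) + 97281) = 1/(268/5 + 97281) = 1/(486673/5) = 5/486673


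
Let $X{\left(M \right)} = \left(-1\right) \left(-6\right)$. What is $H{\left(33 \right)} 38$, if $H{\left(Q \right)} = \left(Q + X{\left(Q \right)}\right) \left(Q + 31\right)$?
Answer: $94848$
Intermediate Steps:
$X{\left(M \right)} = 6$
$H{\left(Q \right)} = \left(6 + Q\right) \left(31 + Q\right)$ ($H{\left(Q \right)} = \left(Q + 6\right) \left(Q + 31\right) = \left(6 + Q\right) \left(31 + Q\right)$)
$H{\left(33 \right)} 38 = \left(186 + 33^{2} + 37 \cdot 33\right) 38 = \left(186 + 1089 + 1221\right) 38 = 2496 \cdot 38 = 94848$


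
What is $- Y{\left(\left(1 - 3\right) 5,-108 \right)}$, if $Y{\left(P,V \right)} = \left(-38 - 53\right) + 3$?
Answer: $88$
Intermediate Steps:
$Y{\left(P,V \right)} = -88$ ($Y{\left(P,V \right)} = -91 + 3 = -88$)
$- Y{\left(\left(1 - 3\right) 5,-108 \right)} = \left(-1\right) \left(-88\right) = 88$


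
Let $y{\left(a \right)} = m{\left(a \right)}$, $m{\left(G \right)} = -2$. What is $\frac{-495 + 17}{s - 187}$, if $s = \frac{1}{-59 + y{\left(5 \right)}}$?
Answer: $\frac{14579}{5704} \approx 2.5559$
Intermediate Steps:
$y{\left(a \right)} = -2$
$s = - \frac{1}{61}$ ($s = \frac{1}{-59 - 2} = \frac{1}{-61} = - \frac{1}{61} \approx -0.016393$)
$\frac{-495 + 17}{s - 187} = \frac{-495 + 17}{- \frac{1}{61} - 187} = - \frac{478}{- \frac{11408}{61}} = \left(-478\right) \left(- \frac{61}{11408}\right) = \frac{14579}{5704}$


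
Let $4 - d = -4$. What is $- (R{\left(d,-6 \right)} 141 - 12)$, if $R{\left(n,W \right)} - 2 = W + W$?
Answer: $1422$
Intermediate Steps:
$d = 8$ ($d = 4 - -4 = 4 + 4 = 8$)
$R{\left(n,W \right)} = 2 + 2 W$ ($R{\left(n,W \right)} = 2 + \left(W + W\right) = 2 + 2 W$)
$- (R{\left(d,-6 \right)} 141 - 12) = - (\left(2 + 2 \left(-6\right)\right) 141 - 12) = - (\left(2 - 12\right) 141 - 12) = - (\left(-10\right) 141 - 12) = - (-1410 - 12) = \left(-1\right) \left(-1422\right) = 1422$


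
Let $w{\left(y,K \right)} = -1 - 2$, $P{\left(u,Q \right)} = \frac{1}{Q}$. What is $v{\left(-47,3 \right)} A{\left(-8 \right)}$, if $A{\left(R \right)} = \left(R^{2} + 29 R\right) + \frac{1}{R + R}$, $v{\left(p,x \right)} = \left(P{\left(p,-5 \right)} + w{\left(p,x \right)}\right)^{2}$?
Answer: $- \frac{43024}{25} \approx -1721.0$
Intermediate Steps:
$w{\left(y,K \right)} = -3$ ($w{\left(y,K \right)} = -1 - 2 = -3$)
$v{\left(p,x \right)} = \frac{256}{25}$ ($v{\left(p,x \right)} = \left(\frac{1}{-5} - 3\right)^{2} = \left(- \frac{1}{5} - 3\right)^{2} = \left(- \frac{16}{5}\right)^{2} = \frac{256}{25}$)
$A{\left(R \right)} = R^{2} + \frac{1}{2 R} + 29 R$ ($A{\left(R \right)} = \left(R^{2} + 29 R\right) + \frac{1}{2 R} = R^{2} + \frac{1}{2 R} + 29 R$)
$v{\left(-47,3 \right)} A{\left(-8 \right)} = \frac{256 \left(\left(-8\right)^{2} + \frac{1}{2 \left(-8\right)} + 29 \left(-8\right)\right)}{25} = \frac{256 \left(64 + \frac{1}{2} \left(- \frac{1}{8}\right) - 232\right)}{25} = \frac{256 \left(64 - \frac{1}{16} - 232\right)}{25} = \frac{256}{25} \left(- \frac{2689}{16}\right) = - \frac{43024}{25}$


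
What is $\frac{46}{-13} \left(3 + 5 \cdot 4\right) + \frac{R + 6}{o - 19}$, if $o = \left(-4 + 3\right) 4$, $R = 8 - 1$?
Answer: $- \frac{24503}{299} \approx -81.95$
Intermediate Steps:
$R = 7$
$o = -4$ ($o = \left(-1\right) 4 = -4$)
$\frac{46}{-13} \left(3 + 5 \cdot 4\right) + \frac{R + 6}{o - 19} = \frac{46}{-13} \left(3 + 5 \cdot 4\right) + \frac{7 + 6}{-4 - 19} = 46 \left(- \frac{1}{13}\right) \left(3 + 20\right) + \frac{13}{-23} = \left(- \frac{46}{13}\right) 23 + 13 \left(- \frac{1}{23}\right) = - \frac{1058}{13} - \frac{13}{23} = - \frac{24503}{299}$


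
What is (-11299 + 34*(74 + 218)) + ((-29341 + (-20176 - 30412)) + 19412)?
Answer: -61888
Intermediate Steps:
(-11299 + 34*(74 + 218)) + ((-29341 + (-20176 - 30412)) + 19412) = (-11299 + 34*292) + ((-29341 - 50588) + 19412) = (-11299 + 9928) + (-79929 + 19412) = -1371 - 60517 = -61888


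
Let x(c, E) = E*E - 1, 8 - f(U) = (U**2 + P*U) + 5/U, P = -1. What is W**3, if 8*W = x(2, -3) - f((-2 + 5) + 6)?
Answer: 278445077/373248 ≈ 746.01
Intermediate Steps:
f(U) = 8 + U - U**2 - 5/U (f(U) = 8 - ((U**2 - U) + 5/U) = 8 - (U**2 - U + 5/U) = 8 + (U - U**2 - 5/U) = 8 + U - U**2 - 5/U)
x(c, E) = -1 + E**2 (x(c, E) = E**2 - 1 = -1 + E**2)
W = 653/72 (W = ((-1 + (-3)**2) - (8 + ((-2 + 5) + 6) - ((-2 + 5) + 6)**2 - 5/((-2 + 5) + 6)))/8 = ((-1 + 9) - (8 + (3 + 6) - (3 + 6)**2 - 5/(3 + 6)))/8 = (8 - (8 + 9 - 1*9**2 - 5/9))/8 = (8 - (8 + 9 - 1*81 - 5*1/9))/8 = (8 - (8 + 9 - 81 - 5/9))/8 = (8 - 1*(-581/9))/8 = (8 + 581/9)/8 = (1/8)*(653/9) = 653/72 ≈ 9.0694)
W**3 = (653/72)**3 = 278445077/373248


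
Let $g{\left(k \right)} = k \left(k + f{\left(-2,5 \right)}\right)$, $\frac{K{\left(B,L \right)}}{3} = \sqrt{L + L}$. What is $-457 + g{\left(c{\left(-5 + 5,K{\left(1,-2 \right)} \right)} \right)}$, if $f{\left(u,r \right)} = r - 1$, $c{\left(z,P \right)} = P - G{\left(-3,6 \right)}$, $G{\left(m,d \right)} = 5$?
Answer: $-488 - 36 i \approx -488.0 - 36.0 i$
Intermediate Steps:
$K{\left(B,L \right)} = 3 \sqrt{2} \sqrt{L}$ ($K{\left(B,L \right)} = 3 \sqrt{L + L} = 3 \sqrt{2 L} = 3 \sqrt{2} \sqrt{L}$)
$c{\left(z,P \right)} = -5 + P$ ($c{\left(z,P \right)} = P - 5 = -5 + P$)
$f{\left(u,r \right)} = -1 + r$
$g{\left(k \right)} = k \left(4 + k\right)$ ($g{\left(k \right)} = k \left(k + \left(-1 + 5\right)\right) = k \left(k + 4\right) = k \left(4 + k\right)$)
$-457 + g{\left(c{\left(-5 + 5,K{\left(1,-2 \right)} \right)} \right)} = -457 + \left(-5 + 3 \sqrt{2} \sqrt{-2}\right) \left(4 - \left(5 - 3 \sqrt{2} \sqrt{-2}\right)\right) = -457 + \left(-5 + 3 \sqrt{2} i \sqrt{2}\right) \left(4 - \left(5 - 3 \sqrt{2} i \sqrt{2}\right)\right) = -457 + \left(-5 + 6 i\right) \left(4 - \left(5 - 6 i\right)\right) = -457 + \left(-5 + 6 i\right) \left(-1 + 6 i\right) = -457 + \left(-1 + 6 i\right) \left(-5 + 6 i\right)$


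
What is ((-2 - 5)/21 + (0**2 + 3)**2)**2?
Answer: 676/9 ≈ 75.111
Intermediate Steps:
((-2 - 5)/21 + (0**2 + 3)**2)**2 = (-7*1/21 + (0 + 3)**2)**2 = (-1/3 + 3**2)**2 = (-1/3 + 9)**2 = (26/3)**2 = 676/9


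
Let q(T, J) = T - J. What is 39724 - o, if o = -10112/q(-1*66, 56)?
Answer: 2418108/61 ≈ 39641.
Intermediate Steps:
o = 5056/61 (o = -10112/(-1*66 - 1*56) = -10112/(-66 - 56) = -10112/(-122) = -10112*(-1/122) = 5056/61 ≈ 82.885)
39724 - o = 39724 - 1*5056/61 = 39724 - 5056/61 = 2418108/61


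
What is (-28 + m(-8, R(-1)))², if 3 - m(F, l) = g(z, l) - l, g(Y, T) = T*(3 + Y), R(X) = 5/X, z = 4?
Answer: 25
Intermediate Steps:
m(F, l) = 3 - 6*l (m(F, l) = 3 - (l*(3 + 4) - l) = 3 - (l*7 - l) = 3 - (7*l - l) = 3 - 6*l)
(-28 + m(-8, R(-1)))² = (-28 + (3 - 30/(-1)))² = (-28 + (3 - 30*(-1)))² = (-28 + (3 - 6*(-5)))² = (-28 + (3 + 30))² = (-28 + 33)² = 5² = 25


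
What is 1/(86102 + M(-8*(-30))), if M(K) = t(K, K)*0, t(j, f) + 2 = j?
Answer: 1/86102 ≈ 1.1614e-5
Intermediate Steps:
t(j, f) = -2 + j
M(K) = 0 (M(K) = (-2 + K)*0 = 0)
1/(86102 + M(-8*(-30))) = 1/(86102 + 0) = 1/86102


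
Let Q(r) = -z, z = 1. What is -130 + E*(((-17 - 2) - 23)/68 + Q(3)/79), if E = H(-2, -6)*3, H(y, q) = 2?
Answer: -179669/1343 ≈ -133.78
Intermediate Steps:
Q(r) = -1 (Q(r) = -1*1 = -1)
E = 6 (E = 2*3 = 6)
-130 + E*(((-17 - 2) - 23)/68 + Q(3)/79) = -130 + 6*(((-17 - 2) - 23)/68 - 1/79) = -130 + 6*((-19 - 23)*(1/68) - 1*1/79) = -130 + 6*(-42*1/68 - 1/79) = -130 + 6*(-21/34 - 1/79) = -130 + 6*(-1693/2686) = -130 - 5079/1343 = -179669/1343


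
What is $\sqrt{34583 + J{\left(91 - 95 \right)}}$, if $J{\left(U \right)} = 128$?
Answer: $\sqrt{34711} \approx 186.31$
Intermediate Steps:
$\sqrt{34583 + J{\left(91 - 95 \right)}} = \sqrt{34583 + 128} = \sqrt{34711}$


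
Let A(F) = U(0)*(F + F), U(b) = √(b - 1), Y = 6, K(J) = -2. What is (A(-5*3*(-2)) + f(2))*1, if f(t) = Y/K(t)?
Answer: -3 + 60*I ≈ -3.0 + 60.0*I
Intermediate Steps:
U(b) = √(-1 + b)
A(F) = 2*I*F (A(F) = √(-1 + 0)*(F + F) = √(-1)*(2*F) = I*(2*F) = 2*I*F)
f(t) = -3 (f(t) = 6/(-2) = 6*(-½) = -3)
(A(-5*3*(-2)) + f(2))*1 = (2*I*(-5*3*(-2)) - 3)*1 = (2*I*(-15*(-2)) - 3)*1 = (2*I*30 - 3)*1 = (60*I - 3)*1 = (-3 + 60*I)*1 = -3 + 60*I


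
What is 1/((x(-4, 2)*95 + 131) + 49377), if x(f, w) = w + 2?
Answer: 1/49888 ≈ 2.0045e-5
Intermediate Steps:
x(f, w) = 2 + w
1/((x(-4, 2)*95 + 131) + 49377) = 1/(((2 + 2)*95 + 131) + 49377) = 1/((4*95 + 131) + 49377) = 1/((380 + 131) + 49377) = 1/(511 + 49377) = 1/49888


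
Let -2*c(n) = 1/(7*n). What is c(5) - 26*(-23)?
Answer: 41859/70 ≈ 597.99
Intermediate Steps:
c(n) = -1/(14*n) (c(n) = -1/(7*n)/2 = -1/(14*n))
c(5) - 26*(-23) = -1/14/5 - 26*(-23) = -1/14*1/5 + 598 = -1/70 + 598 = 41859/70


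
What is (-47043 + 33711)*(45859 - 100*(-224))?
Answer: -910028988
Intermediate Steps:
(-47043 + 33711)*(45859 - 100*(-224)) = -13332*(45859 + 22400) = -13332*68259 = -910028988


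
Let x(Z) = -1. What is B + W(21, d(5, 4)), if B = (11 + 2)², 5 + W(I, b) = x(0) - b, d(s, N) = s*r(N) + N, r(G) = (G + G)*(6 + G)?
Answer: -241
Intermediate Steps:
r(G) = 2*G*(6 + G) (r(G) = (2*G)*(6 + G) = 2*G*(6 + G))
d(s, N) = N + 2*N*s*(6 + N) (d(s, N) = s*(2*N*(6 + N)) + N = 2*N*s*(6 + N) + N = N + 2*N*s*(6 + N))
W(I, b) = -6 - b (W(I, b) = -5 + (-1 - b) = -6 - b)
B = 169 (B = 13² = 169)
B + W(21, d(5, 4)) = 169 + (-6 - 4*(1 + 2*5*(6 + 4))) = 169 + (-6 - 4*(1 + 2*5*10)) = 169 + (-6 - 4*(1 + 100)) = 169 + (-6 - 4*101) = 169 + (-6 - 1*404) = 169 + (-6 - 404) = 169 - 410 = -241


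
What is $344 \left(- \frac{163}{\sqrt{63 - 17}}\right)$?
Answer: $- \frac{28036 \sqrt{46}}{23} \approx -8267.4$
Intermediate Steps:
$344 \left(- \frac{163}{\sqrt{63 - 17}}\right) = 344 \left(- \frac{163}{\sqrt{46}}\right) = 344 \left(- 163 \frac{\sqrt{46}}{46}\right) = 344 \left(- \frac{163 \sqrt{46}}{46}\right) = - \frac{28036 \sqrt{46}}{23}$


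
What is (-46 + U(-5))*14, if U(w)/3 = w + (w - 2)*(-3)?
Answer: 28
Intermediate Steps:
U(w) = 18 - 6*w (U(w) = 3*(w + (w - 2)*(-3)) = 3*(w + (-2 + w)*(-3)) = 3*(w + (6 - 3*w)) = 3*(6 - 2*w) = 18 - 6*w)
(-46 + U(-5))*14 = (-46 + (18 - 6*(-5)))*14 = (-46 + (18 + 30))*14 = (-46 + 48)*14 = 2*14 = 28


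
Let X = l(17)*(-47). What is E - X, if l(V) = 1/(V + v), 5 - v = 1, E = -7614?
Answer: -159847/21 ≈ -7611.8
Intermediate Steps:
v = 4 (v = 5 - 1*1 = 5 - 1 = 4)
l(V) = 1/(4 + V) (l(V) = 1/(V + 4) = 1/(4 + V))
X = -47/21 (X = -47/(4 + 17) = -47/21 ≈ -2.2381)
E - X = -7614 - 1*(-47/21) = -7614 + 47/21 = -159847/21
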